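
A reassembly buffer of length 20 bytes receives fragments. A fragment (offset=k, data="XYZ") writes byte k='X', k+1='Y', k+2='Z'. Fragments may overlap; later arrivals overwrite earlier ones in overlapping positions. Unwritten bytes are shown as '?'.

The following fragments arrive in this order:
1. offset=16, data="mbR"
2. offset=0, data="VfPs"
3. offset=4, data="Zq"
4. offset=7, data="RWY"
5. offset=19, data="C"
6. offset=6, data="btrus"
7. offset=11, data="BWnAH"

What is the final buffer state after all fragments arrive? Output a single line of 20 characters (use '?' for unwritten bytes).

Answer: VfPsZqbtrusBWnAHmbRC

Derivation:
Fragment 1: offset=16 data="mbR" -> buffer=????????????????mbR?
Fragment 2: offset=0 data="VfPs" -> buffer=VfPs????????????mbR?
Fragment 3: offset=4 data="Zq" -> buffer=VfPsZq??????????mbR?
Fragment 4: offset=7 data="RWY" -> buffer=VfPsZq?RWY??????mbR?
Fragment 5: offset=19 data="C" -> buffer=VfPsZq?RWY??????mbRC
Fragment 6: offset=6 data="btrus" -> buffer=VfPsZqbtrus?????mbRC
Fragment 7: offset=11 data="BWnAH" -> buffer=VfPsZqbtrusBWnAHmbRC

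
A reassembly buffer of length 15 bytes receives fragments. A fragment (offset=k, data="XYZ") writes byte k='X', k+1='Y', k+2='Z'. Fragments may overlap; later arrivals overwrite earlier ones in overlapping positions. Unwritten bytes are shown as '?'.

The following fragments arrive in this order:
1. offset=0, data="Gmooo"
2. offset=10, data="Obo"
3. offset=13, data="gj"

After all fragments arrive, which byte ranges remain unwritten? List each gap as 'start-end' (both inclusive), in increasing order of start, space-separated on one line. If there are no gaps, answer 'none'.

Answer: 5-9

Derivation:
Fragment 1: offset=0 len=5
Fragment 2: offset=10 len=3
Fragment 3: offset=13 len=2
Gaps: 5-9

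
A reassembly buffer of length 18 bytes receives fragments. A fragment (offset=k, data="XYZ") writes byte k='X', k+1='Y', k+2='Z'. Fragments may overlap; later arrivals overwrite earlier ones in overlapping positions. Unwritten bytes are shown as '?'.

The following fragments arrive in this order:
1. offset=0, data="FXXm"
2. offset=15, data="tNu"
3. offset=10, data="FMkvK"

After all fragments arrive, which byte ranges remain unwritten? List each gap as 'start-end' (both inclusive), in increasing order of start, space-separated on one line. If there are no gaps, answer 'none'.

Answer: 4-9

Derivation:
Fragment 1: offset=0 len=4
Fragment 2: offset=15 len=3
Fragment 3: offset=10 len=5
Gaps: 4-9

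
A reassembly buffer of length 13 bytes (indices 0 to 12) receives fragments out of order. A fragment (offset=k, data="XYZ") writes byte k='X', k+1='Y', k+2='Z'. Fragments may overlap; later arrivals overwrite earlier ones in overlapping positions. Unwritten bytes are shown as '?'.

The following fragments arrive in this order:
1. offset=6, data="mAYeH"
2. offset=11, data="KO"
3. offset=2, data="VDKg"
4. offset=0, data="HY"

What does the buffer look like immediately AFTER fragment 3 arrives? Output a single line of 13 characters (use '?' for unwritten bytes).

Fragment 1: offset=6 data="mAYeH" -> buffer=??????mAYeH??
Fragment 2: offset=11 data="KO" -> buffer=??????mAYeHKO
Fragment 3: offset=2 data="VDKg" -> buffer=??VDKgmAYeHKO

Answer: ??VDKgmAYeHKO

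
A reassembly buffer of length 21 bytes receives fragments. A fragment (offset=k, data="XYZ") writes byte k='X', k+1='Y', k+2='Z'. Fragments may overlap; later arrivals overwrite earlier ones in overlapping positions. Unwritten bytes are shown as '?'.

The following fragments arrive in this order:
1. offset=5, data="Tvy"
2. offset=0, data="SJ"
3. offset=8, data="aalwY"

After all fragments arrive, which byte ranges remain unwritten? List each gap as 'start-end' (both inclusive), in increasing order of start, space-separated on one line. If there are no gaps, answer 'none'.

Fragment 1: offset=5 len=3
Fragment 2: offset=0 len=2
Fragment 3: offset=8 len=5
Gaps: 2-4 13-20

Answer: 2-4 13-20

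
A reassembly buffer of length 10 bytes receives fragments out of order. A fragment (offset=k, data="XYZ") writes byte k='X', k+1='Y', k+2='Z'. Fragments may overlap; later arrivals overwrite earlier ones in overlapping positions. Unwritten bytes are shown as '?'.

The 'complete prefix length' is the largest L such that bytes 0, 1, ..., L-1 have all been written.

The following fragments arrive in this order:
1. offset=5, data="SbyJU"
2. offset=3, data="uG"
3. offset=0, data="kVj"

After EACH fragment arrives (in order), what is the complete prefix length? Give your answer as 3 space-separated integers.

Answer: 0 0 10

Derivation:
Fragment 1: offset=5 data="SbyJU" -> buffer=?????SbyJU -> prefix_len=0
Fragment 2: offset=3 data="uG" -> buffer=???uGSbyJU -> prefix_len=0
Fragment 3: offset=0 data="kVj" -> buffer=kVjuGSbyJU -> prefix_len=10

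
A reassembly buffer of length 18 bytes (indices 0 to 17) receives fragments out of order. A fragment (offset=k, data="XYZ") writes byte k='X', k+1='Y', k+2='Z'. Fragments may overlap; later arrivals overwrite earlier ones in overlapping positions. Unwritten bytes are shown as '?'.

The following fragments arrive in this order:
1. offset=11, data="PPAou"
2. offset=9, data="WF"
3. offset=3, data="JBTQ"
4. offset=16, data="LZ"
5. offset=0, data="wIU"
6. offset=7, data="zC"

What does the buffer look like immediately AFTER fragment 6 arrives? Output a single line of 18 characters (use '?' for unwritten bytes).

Fragment 1: offset=11 data="PPAou" -> buffer=???????????PPAou??
Fragment 2: offset=9 data="WF" -> buffer=?????????WFPPAou??
Fragment 3: offset=3 data="JBTQ" -> buffer=???JBTQ??WFPPAou??
Fragment 4: offset=16 data="LZ" -> buffer=???JBTQ??WFPPAouLZ
Fragment 5: offset=0 data="wIU" -> buffer=wIUJBTQ??WFPPAouLZ
Fragment 6: offset=7 data="zC" -> buffer=wIUJBTQzCWFPPAouLZ

Answer: wIUJBTQzCWFPPAouLZ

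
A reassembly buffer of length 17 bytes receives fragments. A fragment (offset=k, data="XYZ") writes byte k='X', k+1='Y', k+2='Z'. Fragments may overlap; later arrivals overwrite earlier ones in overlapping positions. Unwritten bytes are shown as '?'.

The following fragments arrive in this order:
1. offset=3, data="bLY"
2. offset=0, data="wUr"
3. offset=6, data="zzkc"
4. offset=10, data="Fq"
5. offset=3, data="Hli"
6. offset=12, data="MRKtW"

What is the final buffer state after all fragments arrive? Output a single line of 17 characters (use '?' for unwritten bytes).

Answer: wUrHlizzkcFqMRKtW

Derivation:
Fragment 1: offset=3 data="bLY" -> buffer=???bLY???????????
Fragment 2: offset=0 data="wUr" -> buffer=wUrbLY???????????
Fragment 3: offset=6 data="zzkc" -> buffer=wUrbLYzzkc???????
Fragment 4: offset=10 data="Fq" -> buffer=wUrbLYzzkcFq?????
Fragment 5: offset=3 data="Hli" -> buffer=wUrHlizzkcFq?????
Fragment 6: offset=12 data="MRKtW" -> buffer=wUrHlizzkcFqMRKtW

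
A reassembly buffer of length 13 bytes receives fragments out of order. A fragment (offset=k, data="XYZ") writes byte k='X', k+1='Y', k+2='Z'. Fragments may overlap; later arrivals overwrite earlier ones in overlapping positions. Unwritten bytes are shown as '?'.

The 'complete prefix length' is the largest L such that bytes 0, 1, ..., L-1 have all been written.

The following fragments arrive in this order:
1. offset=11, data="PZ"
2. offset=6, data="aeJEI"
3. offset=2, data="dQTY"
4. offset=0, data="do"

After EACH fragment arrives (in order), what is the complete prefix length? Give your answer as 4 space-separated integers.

Fragment 1: offset=11 data="PZ" -> buffer=???????????PZ -> prefix_len=0
Fragment 2: offset=6 data="aeJEI" -> buffer=??????aeJEIPZ -> prefix_len=0
Fragment 3: offset=2 data="dQTY" -> buffer=??dQTYaeJEIPZ -> prefix_len=0
Fragment 4: offset=0 data="do" -> buffer=dodQTYaeJEIPZ -> prefix_len=13

Answer: 0 0 0 13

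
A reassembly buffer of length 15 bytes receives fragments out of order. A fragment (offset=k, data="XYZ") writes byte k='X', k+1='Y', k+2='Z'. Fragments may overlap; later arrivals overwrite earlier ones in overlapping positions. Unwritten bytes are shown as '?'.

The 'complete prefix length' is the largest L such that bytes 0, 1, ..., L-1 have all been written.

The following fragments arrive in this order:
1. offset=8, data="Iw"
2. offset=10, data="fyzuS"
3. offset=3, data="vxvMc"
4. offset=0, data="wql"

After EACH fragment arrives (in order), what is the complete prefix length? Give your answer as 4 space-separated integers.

Fragment 1: offset=8 data="Iw" -> buffer=????????Iw????? -> prefix_len=0
Fragment 2: offset=10 data="fyzuS" -> buffer=????????IwfyzuS -> prefix_len=0
Fragment 3: offset=3 data="vxvMc" -> buffer=???vxvMcIwfyzuS -> prefix_len=0
Fragment 4: offset=0 data="wql" -> buffer=wqlvxvMcIwfyzuS -> prefix_len=15

Answer: 0 0 0 15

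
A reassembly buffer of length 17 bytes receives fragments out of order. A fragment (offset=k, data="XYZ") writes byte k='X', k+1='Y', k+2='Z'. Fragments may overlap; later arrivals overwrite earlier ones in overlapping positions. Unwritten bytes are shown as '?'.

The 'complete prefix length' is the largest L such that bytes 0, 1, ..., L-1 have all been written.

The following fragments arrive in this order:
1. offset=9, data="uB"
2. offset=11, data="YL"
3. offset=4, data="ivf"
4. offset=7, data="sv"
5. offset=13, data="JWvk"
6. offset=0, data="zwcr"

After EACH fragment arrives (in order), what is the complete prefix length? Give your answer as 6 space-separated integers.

Fragment 1: offset=9 data="uB" -> buffer=?????????uB?????? -> prefix_len=0
Fragment 2: offset=11 data="YL" -> buffer=?????????uBYL???? -> prefix_len=0
Fragment 3: offset=4 data="ivf" -> buffer=????ivf??uBYL???? -> prefix_len=0
Fragment 4: offset=7 data="sv" -> buffer=????ivfsvuBYL???? -> prefix_len=0
Fragment 5: offset=13 data="JWvk" -> buffer=????ivfsvuBYLJWvk -> prefix_len=0
Fragment 6: offset=0 data="zwcr" -> buffer=zwcrivfsvuBYLJWvk -> prefix_len=17

Answer: 0 0 0 0 0 17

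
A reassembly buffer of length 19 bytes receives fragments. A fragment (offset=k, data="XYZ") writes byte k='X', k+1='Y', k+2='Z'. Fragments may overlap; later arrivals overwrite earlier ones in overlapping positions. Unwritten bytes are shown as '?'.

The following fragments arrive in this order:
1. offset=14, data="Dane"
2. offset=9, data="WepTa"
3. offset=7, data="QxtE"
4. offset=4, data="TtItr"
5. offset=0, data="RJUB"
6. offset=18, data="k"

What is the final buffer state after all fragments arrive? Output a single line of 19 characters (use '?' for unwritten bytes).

Fragment 1: offset=14 data="Dane" -> buffer=??????????????Dane?
Fragment 2: offset=9 data="WepTa" -> buffer=?????????WepTaDane?
Fragment 3: offset=7 data="QxtE" -> buffer=???????QxtEpTaDane?
Fragment 4: offset=4 data="TtItr" -> buffer=????TtItrtEpTaDane?
Fragment 5: offset=0 data="RJUB" -> buffer=RJUBTtItrtEpTaDane?
Fragment 6: offset=18 data="k" -> buffer=RJUBTtItrtEpTaDanek

Answer: RJUBTtItrtEpTaDanek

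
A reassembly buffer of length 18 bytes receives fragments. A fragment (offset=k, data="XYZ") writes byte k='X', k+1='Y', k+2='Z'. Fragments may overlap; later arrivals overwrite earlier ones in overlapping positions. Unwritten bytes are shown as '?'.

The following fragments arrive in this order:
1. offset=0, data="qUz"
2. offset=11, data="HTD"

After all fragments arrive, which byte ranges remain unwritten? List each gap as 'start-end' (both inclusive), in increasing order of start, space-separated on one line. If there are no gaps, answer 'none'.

Fragment 1: offset=0 len=3
Fragment 2: offset=11 len=3
Gaps: 3-10 14-17

Answer: 3-10 14-17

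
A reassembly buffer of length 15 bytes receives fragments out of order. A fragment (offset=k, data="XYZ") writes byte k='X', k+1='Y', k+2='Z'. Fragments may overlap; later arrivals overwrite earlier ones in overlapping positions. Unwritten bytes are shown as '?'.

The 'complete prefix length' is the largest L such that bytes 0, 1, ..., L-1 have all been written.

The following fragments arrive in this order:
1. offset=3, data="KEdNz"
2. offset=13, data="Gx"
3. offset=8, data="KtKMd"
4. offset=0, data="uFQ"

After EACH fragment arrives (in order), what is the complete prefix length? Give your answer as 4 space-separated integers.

Answer: 0 0 0 15

Derivation:
Fragment 1: offset=3 data="KEdNz" -> buffer=???KEdNz??????? -> prefix_len=0
Fragment 2: offset=13 data="Gx" -> buffer=???KEdNz?????Gx -> prefix_len=0
Fragment 3: offset=8 data="KtKMd" -> buffer=???KEdNzKtKMdGx -> prefix_len=0
Fragment 4: offset=0 data="uFQ" -> buffer=uFQKEdNzKtKMdGx -> prefix_len=15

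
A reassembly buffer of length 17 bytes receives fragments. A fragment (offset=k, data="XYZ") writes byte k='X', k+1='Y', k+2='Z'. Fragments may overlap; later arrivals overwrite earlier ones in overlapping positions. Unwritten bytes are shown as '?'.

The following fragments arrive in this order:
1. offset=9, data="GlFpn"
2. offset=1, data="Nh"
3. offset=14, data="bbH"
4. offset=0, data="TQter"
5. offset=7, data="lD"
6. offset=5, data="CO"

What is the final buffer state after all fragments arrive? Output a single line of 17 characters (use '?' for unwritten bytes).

Fragment 1: offset=9 data="GlFpn" -> buffer=?????????GlFpn???
Fragment 2: offset=1 data="Nh" -> buffer=?Nh??????GlFpn???
Fragment 3: offset=14 data="bbH" -> buffer=?Nh??????GlFpnbbH
Fragment 4: offset=0 data="TQter" -> buffer=TQter????GlFpnbbH
Fragment 5: offset=7 data="lD" -> buffer=TQter??lDGlFpnbbH
Fragment 6: offset=5 data="CO" -> buffer=TQterCOlDGlFpnbbH

Answer: TQterCOlDGlFpnbbH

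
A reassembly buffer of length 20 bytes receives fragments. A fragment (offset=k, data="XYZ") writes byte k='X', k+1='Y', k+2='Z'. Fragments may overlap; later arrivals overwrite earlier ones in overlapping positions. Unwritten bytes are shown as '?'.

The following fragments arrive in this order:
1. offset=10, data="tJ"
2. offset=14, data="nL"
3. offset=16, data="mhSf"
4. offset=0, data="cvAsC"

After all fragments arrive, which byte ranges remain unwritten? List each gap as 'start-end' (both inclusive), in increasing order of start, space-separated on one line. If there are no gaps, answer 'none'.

Fragment 1: offset=10 len=2
Fragment 2: offset=14 len=2
Fragment 3: offset=16 len=4
Fragment 4: offset=0 len=5
Gaps: 5-9 12-13

Answer: 5-9 12-13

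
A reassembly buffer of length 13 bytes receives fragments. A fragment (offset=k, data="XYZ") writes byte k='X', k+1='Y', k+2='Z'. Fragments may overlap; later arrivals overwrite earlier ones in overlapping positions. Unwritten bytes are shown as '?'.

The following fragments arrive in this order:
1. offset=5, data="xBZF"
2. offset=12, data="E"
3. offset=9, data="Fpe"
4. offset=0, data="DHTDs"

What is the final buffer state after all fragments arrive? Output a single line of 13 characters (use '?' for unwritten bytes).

Fragment 1: offset=5 data="xBZF" -> buffer=?????xBZF????
Fragment 2: offset=12 data="E" -> buffer=?????xBZF???E
Fragment 3: offset=9 data="Fpe" -> buffer=?????xBZFFpeE
Fragment 4: offset=0 data="DHTDs" -> buffer=DHTDsxBZFFpeE

Answer: DHTDsxBZFFpeE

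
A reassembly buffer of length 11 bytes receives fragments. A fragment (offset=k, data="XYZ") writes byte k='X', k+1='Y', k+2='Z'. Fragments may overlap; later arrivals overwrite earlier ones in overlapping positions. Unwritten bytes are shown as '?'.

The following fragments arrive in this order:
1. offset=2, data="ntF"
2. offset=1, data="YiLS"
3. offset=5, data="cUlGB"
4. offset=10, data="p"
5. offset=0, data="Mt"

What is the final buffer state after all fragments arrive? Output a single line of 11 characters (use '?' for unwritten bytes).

Answer: MtiLScUlGBp

Derivation:
Fragment 1: offset=2 data="ntF" -> buffer=??ntF??????
Fragment 2: offset=1 data="YiLS" -> buffer=?YiLS??????
Fragment 3: offset=5 data="cUlGB" -> buffer=?YiLScUlGB?
Fragment 4: offset=10 data="p" -> buffer=?YiLScUlGBp
Fragment 5: offset=0 data="Mt" -> buffer=MtiLScUlGBp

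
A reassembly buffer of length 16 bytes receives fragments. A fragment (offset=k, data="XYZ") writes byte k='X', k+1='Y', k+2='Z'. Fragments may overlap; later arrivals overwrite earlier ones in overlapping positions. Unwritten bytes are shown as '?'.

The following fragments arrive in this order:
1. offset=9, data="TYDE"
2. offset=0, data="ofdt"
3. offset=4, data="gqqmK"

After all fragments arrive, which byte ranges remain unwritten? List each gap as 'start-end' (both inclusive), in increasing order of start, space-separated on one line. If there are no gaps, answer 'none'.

Answer: 13-15

Derivation:
Fragment 1: offset=9 len=4
Fragment 2: offset=0 len=4
Fragment 3: offset=4 len=5
Gaps: 13-15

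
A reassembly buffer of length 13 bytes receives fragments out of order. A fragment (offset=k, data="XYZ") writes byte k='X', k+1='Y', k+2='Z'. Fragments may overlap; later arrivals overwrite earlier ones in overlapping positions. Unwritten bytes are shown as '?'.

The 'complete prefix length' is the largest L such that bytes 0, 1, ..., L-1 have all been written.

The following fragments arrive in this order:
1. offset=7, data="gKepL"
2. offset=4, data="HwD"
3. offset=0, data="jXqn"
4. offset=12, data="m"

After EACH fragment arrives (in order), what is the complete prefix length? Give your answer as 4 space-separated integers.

Answer: 0 0 12 13

Derivation:
Fragment 1: offset=7 data="gKepL" -> buffer=???????gKepL? -> prefix_len=0
Fragment 2: offset=4 data="HwD" -> buffer=????HwDgKepL? -> prefix_len=0
Fragment 3: offset=0 data="jXqn" -> buffer=jXqnHwDgKepL? -> prefix_len=12
Fragment 4: offset=12 data="m" -> buffer=jXqnHwDgKepLm -> prefix_len=13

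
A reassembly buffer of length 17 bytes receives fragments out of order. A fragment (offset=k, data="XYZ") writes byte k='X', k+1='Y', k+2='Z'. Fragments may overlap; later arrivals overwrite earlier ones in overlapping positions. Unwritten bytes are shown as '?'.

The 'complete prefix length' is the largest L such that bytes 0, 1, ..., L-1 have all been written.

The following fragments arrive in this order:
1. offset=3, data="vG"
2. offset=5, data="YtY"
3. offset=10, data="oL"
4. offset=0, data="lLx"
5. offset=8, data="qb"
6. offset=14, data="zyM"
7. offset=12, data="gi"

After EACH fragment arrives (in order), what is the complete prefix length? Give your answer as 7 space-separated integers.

Answer: 0 0 0 8 12 12 17

Derivation:
Fragment 1: offset=3 data="vG" -> buffer=???vG???????????? -> prefix_len=0
Fragment 2: offset=5 data="YtY" -> buffer=???vGYtY????????? -> prefix_len=0
Fragment 3: offset=10 data="oL" -> buffer=???vGYtY??oL????? -> prefix_len=0
Fragment 4: offset=0 data="lLx" -> buffer=lLxvGYtY??oL????? -> prefix_len=8
Fragment 5: offset=8 data="qb" -> buffer=lLxvGYtYqboL????? -> prefix_len=12
Fragment 6: offset=14 data="zyM" -> buffer=lLxvGYtYqboL??zyM -> prefix_len=12
Fragment 7: offset=12 data="gi" -> buffer=lLxvGYtYqboLgizyM -> prefix_len=17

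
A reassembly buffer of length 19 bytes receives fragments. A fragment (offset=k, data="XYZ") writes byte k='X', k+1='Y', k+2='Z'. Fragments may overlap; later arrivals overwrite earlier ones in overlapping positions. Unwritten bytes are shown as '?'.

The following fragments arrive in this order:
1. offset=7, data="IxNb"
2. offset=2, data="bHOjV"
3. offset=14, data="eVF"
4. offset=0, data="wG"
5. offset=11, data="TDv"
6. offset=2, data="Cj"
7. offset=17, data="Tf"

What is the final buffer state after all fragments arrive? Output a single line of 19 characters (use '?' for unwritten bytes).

Answer: wGCjOjVIxNbTDveVFTf

Derivation:
Fragment 1: offset=7 data="IxNb" -> buffer=???????IxNb????????
Fragment 2: offset=2 data="bHOjV" -> buffer=??bHOjVIxNb????????
Fragment 3: offset=14 data="eVF" -> buffer=??bHOjVIxNb???eVF??
Fragment 4: offset=0 data="wG" -> buffer=wGbHOjVIxNb???eVF??
Fragment 5: offset=11 data="TDv" -> buffer=wGbHOjVIxNbTDveVF??
Fragment 6: offset=2 data="Cj" -> buffer=wGCjOjVIxNbTDveVF??
Fragment 7: offset=17 data="Tf" -> buffer=wGCjOjVIxNbTDveVFTf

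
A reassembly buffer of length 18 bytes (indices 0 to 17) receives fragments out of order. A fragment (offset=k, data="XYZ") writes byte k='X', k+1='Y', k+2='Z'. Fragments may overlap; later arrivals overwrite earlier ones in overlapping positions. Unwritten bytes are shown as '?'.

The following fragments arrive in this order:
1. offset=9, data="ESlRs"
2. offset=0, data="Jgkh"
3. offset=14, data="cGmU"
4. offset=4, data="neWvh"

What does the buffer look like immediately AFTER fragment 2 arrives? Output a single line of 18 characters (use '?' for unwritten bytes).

Fragment 1: offset=9 data="ESlRs" -> buffer=?????????ESlRs????
Fragment 2: offset=0 data="Jgkh" -> buffer=Jgkh?????ESlRs????

Answer: Jgkh?????ESlRs????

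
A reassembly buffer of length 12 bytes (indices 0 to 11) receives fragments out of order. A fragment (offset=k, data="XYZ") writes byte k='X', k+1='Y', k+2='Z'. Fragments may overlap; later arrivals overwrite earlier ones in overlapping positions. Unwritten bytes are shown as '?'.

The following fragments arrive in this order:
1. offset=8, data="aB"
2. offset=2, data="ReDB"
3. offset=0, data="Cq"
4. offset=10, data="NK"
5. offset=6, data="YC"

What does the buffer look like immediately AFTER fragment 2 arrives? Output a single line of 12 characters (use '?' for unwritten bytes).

Answer: ??ReDB??aB??

Derivation:
Fragment 1: offset=8 data="aB" -> buffer=????????aB??
Fragment 2: offset=2 data="ReDB" -> buffer=??ReDB??aB??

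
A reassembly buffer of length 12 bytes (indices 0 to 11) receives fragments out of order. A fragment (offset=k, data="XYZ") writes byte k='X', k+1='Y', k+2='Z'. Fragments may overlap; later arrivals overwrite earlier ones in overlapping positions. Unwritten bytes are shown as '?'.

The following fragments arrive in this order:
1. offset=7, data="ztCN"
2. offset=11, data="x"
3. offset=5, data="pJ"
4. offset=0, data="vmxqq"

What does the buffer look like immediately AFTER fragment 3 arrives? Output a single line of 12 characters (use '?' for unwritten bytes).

Fragment 1: offset=7 data="ztCN" -> buffer=???????ztCN?
Fragment 2: offset=11 data="x" -> buffer=???????ztCNx
Fragment 3: offset=5 data="pJ" -> buffer=?????pJztCNx

Answer: ?????pJztCNx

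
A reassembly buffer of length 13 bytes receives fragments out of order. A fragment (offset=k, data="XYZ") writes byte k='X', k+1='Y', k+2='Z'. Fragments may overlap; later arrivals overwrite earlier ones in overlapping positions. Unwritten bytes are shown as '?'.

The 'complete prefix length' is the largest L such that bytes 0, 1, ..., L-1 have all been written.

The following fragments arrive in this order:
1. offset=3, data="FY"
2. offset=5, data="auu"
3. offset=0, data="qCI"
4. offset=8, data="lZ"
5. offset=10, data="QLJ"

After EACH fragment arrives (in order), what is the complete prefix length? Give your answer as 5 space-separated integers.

Fragment 1: offset=3 data="FY" -> buffer=???FY???????? -> prefix_len=0
Fragment 2: offset=5 data="auu" -> buffer=???FYauu????? -> prefix_len=0
Fragment 3: offset=0 data="qCI" -> buffer=qCIFYauu????? -> prefix_len=8
Fragment 4: offset=8 data="lZ" -> buffer=qCIFYauulZ??? -> prefix_len=10
Fragment 5: offset=10 data="QLJ" -> buffer=qCIFYauulZQLJ -> prefix_len=13

Answer: 0 0 8 10 13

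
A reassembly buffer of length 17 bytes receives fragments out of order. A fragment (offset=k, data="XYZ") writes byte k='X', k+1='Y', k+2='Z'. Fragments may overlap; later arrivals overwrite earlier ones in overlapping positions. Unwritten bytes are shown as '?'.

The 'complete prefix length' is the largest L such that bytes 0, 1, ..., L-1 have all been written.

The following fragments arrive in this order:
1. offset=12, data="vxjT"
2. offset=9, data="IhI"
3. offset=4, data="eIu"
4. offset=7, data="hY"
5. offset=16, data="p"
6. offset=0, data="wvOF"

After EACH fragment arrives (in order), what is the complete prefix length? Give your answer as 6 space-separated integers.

Answer: 0 0 0 0 0 17

Derivation:
Fragment 1: offset=12 data="vxjT" -> buffer=????????????vxjT? -> prefix_len=0
Fragment 2: offset=9 data="IhI" -> buffer=?????????IhIvxjT? -> prefix_len=0
Fragment 3: offset=4 data="eIu" -> buffer=????eIu??IhIvxjT? -> prefix_len=0
Fragment 4: offset=7 data="hY" -> buffer=????eIuhYIhIvxjT? -> prefix_len=0
Fragment 5: offset=16 data="p" -> buffer=????eIuhYIhIvxjTp -> prefix_len=0
Fragment 6: offset=0 data="wvOF" -> buffer=wvOFeIuhYIhIvxjTp -> prefix_len=17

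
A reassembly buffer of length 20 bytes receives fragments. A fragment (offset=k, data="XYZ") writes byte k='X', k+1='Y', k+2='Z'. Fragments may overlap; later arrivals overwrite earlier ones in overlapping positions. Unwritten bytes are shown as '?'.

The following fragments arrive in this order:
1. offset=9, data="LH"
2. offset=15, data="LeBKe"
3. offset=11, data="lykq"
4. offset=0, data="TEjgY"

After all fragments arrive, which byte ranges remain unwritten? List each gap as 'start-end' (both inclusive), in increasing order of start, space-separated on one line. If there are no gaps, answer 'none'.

Answer: 5-8

Derivation:
Fragment 1: offset=9 len=2
Fragment 2: offset=15 len=5
Fragment 3: offset=11 len=4
Fragment 4: offset=0 len=5
Gaps: 5-8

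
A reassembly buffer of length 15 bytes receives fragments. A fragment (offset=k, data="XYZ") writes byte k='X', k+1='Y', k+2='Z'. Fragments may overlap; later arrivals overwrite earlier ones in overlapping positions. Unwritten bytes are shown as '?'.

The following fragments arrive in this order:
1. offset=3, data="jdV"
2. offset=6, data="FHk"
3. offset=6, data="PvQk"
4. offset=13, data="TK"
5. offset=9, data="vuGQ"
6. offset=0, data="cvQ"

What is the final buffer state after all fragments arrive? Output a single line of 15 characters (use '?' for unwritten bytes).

Answer: cvQjdVPvQvuGQTK

Derivation:
Fragment 1: offset=3 data="jdV" -> buffer=???jdV?????????
Fragment 2: offset=6 data="FHk" -> buffer=???jdVFHk??????
Fragment 3: offset=6 data="PvQk" -> buffer=???jdVPvQk?????
Fragment 4: offset=13 data="TK" -> buffer=???jdVPvQk???TK
Fragment 5: offset=9 data="vuGQ" -> buffer=???jdVPvQvuGQTK
Fragment 6: offset=0 data="cvQ" -> buffer=cvQjdVPvQvuGQTK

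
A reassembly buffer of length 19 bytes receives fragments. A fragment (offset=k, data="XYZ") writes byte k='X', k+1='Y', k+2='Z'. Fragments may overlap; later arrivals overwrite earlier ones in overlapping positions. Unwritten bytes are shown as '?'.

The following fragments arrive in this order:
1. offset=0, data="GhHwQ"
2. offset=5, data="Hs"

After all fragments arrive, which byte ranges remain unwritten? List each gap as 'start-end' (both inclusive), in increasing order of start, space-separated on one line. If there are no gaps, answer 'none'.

Answer: 7-18

Derivation:
Fragment 1: offset=0 len=5
Fragment 2: offset=5 len=2
Gaps: 7-18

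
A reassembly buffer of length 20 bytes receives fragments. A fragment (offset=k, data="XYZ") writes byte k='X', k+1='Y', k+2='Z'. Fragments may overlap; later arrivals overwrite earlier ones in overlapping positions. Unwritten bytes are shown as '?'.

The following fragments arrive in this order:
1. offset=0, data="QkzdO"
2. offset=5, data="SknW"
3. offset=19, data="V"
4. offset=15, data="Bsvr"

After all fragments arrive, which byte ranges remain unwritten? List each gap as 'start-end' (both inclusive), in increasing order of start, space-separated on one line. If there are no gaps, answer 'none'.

Fragment 1: offset=0 len=5
Fragment 2: offset=5 len=4
Fragment 3: offset=19 len=1
Fragment 4: offset=15 len=4
Gaps: 9-14

Answer: 9-14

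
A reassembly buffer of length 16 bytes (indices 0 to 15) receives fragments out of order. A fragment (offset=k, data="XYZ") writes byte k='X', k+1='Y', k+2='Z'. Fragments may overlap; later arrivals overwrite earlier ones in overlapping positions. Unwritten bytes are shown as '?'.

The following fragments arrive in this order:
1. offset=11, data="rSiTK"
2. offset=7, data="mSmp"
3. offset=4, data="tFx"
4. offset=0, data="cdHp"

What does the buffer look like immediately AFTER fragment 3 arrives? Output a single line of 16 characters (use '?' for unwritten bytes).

Answer: ????tFxmSmprSiTK

Derivation:
Fragment 1: offset=11 data="rSiTK" -> buffer=???????????rSiTK
Fragment 2: offset=7 data="mSmp" -> buffer=???????mSmprSiTK
Fragment 3: offset=4 data="tFx" -> buffer=????tFxmSmprSiTK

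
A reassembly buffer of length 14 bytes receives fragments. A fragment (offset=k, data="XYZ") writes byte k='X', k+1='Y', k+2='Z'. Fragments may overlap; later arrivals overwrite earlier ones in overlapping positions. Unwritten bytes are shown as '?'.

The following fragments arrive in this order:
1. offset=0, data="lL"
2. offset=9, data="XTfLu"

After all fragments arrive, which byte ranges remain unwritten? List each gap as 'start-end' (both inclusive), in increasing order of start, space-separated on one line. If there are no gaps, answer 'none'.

Answer: 2-8

Derivation:
Fragment 1: offset=0 len=2
Fragment 2: offset=9 len=5
Gaps: 2-8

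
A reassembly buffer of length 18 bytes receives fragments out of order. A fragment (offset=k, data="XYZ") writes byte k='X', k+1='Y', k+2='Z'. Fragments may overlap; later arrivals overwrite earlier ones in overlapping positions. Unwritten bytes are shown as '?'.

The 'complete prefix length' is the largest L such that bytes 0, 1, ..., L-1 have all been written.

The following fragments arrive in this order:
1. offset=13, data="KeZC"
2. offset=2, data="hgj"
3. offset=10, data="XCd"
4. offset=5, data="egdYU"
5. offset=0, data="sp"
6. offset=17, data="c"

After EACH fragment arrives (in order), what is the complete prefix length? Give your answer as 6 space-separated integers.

Answer: 0 0 0 0 17 18

Derivation:
Fragment 1: offset=13 data="KeZC" -> buffer=?????????????KeZC? -> prefix_len=0
Fragment 2: offset=2 data="hgj" -> buffer=??hgj????????KeZC? -> prefix_len=0
Fragment 3: offset=10 data="XCd" -> buffer=??hgj?????XCdKeZC? -> prefix_len=0
Fragment 4: offset=5 data="egdYU" -> buffer=??hgjegdYUXCdKeZC? -> prefix_len=0
Fragment 5: offset=0 data="sp" -> buffer=sphgjegdYUXCdKeZC? -> prefix_len=17
Fragment 6: offset=17 data="c" -> buffer=sphgjegdYUXCdKeZCc -> prefix_len=18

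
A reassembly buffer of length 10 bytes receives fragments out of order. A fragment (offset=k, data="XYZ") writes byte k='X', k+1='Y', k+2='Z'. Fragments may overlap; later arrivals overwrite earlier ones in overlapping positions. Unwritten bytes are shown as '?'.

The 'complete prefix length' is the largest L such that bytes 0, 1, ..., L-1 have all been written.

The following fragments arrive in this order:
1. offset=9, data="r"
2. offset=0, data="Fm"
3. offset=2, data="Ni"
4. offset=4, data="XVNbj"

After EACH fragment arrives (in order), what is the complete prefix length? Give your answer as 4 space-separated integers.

Answer: 0 2 4 10

Derivation:
Fragment 1: offset=9 data="r" -> buffer=?????????r -> prefix_len=0
Fragment 2: offset=0 data="Fm" -> buffer=Fm???????r -> prefix_len=2
Fragment 3: offset=2 data="Ni" -> buffer=FmNi?????r -> prefix_len=4
Fragment 4: offset=4 data="XVNbj" -> buffer=FmNiXVNbjr -> prefix_len=10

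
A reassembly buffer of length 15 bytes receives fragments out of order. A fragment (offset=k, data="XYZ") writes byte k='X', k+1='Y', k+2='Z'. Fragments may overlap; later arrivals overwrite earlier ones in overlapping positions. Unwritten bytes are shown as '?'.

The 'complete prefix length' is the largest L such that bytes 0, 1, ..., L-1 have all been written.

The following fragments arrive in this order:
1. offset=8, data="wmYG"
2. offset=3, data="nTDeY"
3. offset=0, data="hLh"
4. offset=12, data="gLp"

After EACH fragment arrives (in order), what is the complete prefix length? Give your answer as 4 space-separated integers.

Fragment 1: offset=8 data="wmYG" -> buffer=????????wmYG??? -> prefix_len=0
Fragment 2: offset=3 data="nTDeY" -> buffer=???nTDeYwmYG??? -> prefix_len=0
Fragment 3: offset=0 data="hLh" -> buffer=hLhnTDeYwmYG??? -> prefix_len=12
Fragment 4: offset=12 data="gLp" -> buffer=hLhnTDeYwmYGgLp -> prefix_len=15

Answer: 0 0 12 15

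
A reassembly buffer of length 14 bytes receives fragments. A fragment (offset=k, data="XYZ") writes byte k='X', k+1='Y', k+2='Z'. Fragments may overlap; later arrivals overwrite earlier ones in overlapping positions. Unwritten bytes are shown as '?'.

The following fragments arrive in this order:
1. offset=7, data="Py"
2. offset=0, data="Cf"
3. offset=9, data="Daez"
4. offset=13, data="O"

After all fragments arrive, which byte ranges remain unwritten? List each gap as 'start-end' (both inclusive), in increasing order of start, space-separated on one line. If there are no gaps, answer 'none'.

Answer: 2-6

Derivation:
Fragment 1: offset=7 len=2
Fragment 2: offset=0 len=2
Fragment 3: offset=9 len=4
Fragment 4: offset=13 len=1
Gaps: 2-6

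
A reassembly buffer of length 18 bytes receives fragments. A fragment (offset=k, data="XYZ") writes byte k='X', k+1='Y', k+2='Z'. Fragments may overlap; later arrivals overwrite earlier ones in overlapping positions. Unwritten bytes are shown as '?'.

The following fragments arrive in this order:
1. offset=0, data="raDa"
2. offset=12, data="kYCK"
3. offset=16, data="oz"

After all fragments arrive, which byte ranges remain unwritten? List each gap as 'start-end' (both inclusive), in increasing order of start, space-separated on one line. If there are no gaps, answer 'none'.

Fragment 1: offset=0 len=4
Fragment 2: offset=12 len=4
Fragment 3: offset=16 len=2
Gaps: 4-11

Answer: 4-11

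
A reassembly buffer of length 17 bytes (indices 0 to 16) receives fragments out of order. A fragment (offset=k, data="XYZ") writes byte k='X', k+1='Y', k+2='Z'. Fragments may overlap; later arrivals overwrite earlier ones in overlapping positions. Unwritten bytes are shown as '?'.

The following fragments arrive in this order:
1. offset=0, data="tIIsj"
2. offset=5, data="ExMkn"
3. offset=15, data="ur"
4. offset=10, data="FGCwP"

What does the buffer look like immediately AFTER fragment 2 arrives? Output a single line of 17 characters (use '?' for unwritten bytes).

Answer: tIIsjExMkn???????

Derivation:
Fragment 1: offset=0 data="tIIsj" -> buffer=tIIsj????????????
Fragment 2: offset=5 data="ExMkn" -> buffer=tIIsjExMkn???????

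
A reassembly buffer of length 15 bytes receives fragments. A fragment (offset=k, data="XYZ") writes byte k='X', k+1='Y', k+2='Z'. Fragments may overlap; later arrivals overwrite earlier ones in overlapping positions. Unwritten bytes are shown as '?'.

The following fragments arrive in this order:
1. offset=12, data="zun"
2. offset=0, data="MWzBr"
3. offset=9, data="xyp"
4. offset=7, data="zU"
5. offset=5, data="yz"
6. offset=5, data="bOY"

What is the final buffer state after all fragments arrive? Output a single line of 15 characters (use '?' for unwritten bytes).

Answer: MWzBrbOYUxypzun

Derivation:
Fragment 1: offset=12 data="zun" -> buffer=????????????zun
Fragment 2: offset=0 data="MWzBr" -> buffer=MWzBr???????zun
Fragment 3: offset=9 data="xyp" -> buffer=MWzBr????xypzun
Fragment 4: offset=7 data="zU" -> buffer=MWzBr??zUxypzun
Fragment 5: offset=5 data="yz" -> buffer=MWzBryzzUxypzun
Fragment 6: offset=5 data="bOY" -> buffer=MWzBrbOYUxypzun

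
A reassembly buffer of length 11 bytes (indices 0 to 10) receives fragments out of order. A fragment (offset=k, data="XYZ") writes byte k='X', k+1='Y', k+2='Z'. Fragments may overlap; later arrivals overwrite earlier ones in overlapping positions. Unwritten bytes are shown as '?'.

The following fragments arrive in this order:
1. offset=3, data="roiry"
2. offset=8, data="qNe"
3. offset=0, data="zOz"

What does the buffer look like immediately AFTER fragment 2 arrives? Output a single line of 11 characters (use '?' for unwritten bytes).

Fragment 1: offset=3 data="roiry" -> buffer=???roiry???
Fragment 2: offset=8 data="qNe" -> buffer=???roiryqNe

Answer: ???roiryqNe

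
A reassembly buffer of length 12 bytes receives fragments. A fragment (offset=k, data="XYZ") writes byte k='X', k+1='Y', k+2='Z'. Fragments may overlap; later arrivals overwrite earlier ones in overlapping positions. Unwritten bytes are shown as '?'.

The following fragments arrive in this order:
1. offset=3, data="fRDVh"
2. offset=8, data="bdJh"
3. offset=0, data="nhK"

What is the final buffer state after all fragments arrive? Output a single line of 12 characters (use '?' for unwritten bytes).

Answer: nhKfRDVhbdJh

Derivation:
Fragment 1: offset=3 data="fRDVh" -> buffer=???fRDVh????
Fragment 2: offset=8 data="bdJh" -> buffer=???fRDVhbdJh
Fragment 3: offset=0 data="nhK" -> buffer=nhKfRDVhbdJh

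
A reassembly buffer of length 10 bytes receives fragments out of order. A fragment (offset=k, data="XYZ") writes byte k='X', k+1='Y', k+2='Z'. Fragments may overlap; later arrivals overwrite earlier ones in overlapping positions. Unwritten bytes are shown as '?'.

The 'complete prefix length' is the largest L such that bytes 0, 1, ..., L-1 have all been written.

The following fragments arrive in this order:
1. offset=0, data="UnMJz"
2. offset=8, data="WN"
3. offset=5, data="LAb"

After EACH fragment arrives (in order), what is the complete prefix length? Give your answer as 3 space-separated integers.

Fragment 1: offset=0 data="UnMJz" -> buffer=UnMJz????? -> prefix_len=5
Fragment 2: offset=8 data="WN" -> buffer=UnMJz???WN -> prefix_len=5
Fragment 3: offset=5 data="LAb" -> buffer=UnMJzLAbWN -> prefix_len=10

Answer: 5 5 10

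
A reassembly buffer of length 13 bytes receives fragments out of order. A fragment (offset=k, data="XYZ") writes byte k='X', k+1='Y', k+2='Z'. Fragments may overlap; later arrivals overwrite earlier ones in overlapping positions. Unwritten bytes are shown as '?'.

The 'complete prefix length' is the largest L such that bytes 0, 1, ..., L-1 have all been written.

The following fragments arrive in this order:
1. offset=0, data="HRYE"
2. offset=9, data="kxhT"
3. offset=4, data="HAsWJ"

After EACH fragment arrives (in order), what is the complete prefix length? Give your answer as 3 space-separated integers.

Fragment 1: offset=0 data="HRYE" -> buffer=HRYE????????? -> prefix_len=4
Fragment 2: offset=9 data="kxhT" -> buffer=HRYE?????kxhT -> prefix_len=4
Fragment 3: offset=4 data="HAsWJ" -> buffer=HRYEHAsWJkxhT -> prefix_len=13

Answer: 4 4 13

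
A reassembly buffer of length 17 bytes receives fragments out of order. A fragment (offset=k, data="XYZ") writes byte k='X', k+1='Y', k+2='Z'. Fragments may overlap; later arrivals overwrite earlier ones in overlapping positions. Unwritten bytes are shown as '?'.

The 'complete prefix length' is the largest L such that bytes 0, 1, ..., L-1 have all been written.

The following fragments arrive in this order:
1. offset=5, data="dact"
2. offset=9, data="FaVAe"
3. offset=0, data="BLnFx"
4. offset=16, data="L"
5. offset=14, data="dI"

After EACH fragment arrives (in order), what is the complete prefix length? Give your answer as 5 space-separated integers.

Fragment 1: offset=5 data="dact" -> buffer=?????dact???????? -> prefix_len=0
Fragment 2: offset=9 data="FaVAe" -> buffer=?????dactFaVAe??? -> prefix_len=0
Fragment 3: offset=0 data="BLnFx" -> buffer=BLnFxdactFaVAe??? -> prefix_len=14
Fragment 4: offset=16 data="L" -> buffer=BLnFxdactFaVAe??L -> prefix_len=14
Fragment 5: offset=14 data="dI" -> buffer=BLnFxdactFaVAedIL -> prefix_len=17

Answer: 0 0 14 14 17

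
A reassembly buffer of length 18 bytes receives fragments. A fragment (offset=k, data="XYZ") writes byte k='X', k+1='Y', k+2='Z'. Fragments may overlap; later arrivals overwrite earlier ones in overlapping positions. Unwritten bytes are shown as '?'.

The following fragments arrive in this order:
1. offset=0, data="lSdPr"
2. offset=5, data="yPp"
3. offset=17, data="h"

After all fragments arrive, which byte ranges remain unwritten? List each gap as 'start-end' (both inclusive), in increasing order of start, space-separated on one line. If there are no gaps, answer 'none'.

Fragment 1: offset=0 len=5
Fragment 2: offset=5 len=3
Fragment 3: offset=17 len=1
Gaps: 8-16

Answer: 8-16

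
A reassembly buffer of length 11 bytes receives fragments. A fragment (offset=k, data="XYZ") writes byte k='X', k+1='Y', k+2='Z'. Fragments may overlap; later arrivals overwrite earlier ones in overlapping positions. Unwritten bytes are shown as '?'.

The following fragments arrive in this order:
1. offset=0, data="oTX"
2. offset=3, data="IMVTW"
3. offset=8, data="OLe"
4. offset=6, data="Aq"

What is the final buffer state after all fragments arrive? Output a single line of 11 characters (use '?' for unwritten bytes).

Answer: oTXIMVAqOLe

Derivation:
Fragment 1: offset=0 data="oTX" -> buffer=oTX????????
Fragment 2: offset=3 data="IMVTW" -> buffer=oTXIMVTW???
Fragment 3: offset=8 data="OLe" -> buffer=oTXIMVTWOLe
Fragment 4: offset=6 data="Aq" -> buffer=oTXIMVAqOLe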